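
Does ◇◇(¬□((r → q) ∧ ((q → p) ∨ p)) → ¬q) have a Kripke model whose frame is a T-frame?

Satisfiable

1. ◇◇(¬□((r → q) ∧ ((q → p) ∨ p)) → ¬q), w0
2. ◇(¬□((r → q) ∧ ((q → p) ∨ p)) → ¬q), w1
3. ¬□((r → q) ∧ ((q → p) ∨ p)) → ¬q, w2
4. ¬q, w2
Accessibility: w0Rw0, w0Rw1, w1Rw1, w1Rw2, w2Rw2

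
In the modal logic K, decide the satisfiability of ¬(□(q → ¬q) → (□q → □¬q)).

1. ¬(□(q → ¬q) → (□q → □¬q)), 0
2. □(q → ¬q), 0
3. ¬(□q → □¬q), 0
4. □q, 0
5. ¬□¬q, 0
6. q, 1
7. q → ¬q, 1
8. ¬q, 1
Accessibility: 0R1
Branch closes: q and ¬q both at 1.
All branches of the tableau close; one closing branch shown above.

No, unsatisfiable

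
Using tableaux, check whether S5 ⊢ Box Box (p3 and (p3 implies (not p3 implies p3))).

No, not valid

Tableau for the negation not Box Box (p3 and (p3 implies (not p3 implies p3))):
1. not Box Box (p3 and (p3 implies (not p3 implies p3))), 0
2. not Box (p3 and (p3 implies (not p3 implies p3))), 1
3. not (p3 and (p3 implies (not p3 implies p3))), 2
4. not p3, 2
Accessibility: 0R0, 0R1, 0R2, 1R0, 1R1, 1R2, 2R0, 2R1, 2R2
The negation has an open branch (countermodel exists).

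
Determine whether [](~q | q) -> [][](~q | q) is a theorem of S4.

Valid in S4

Tableau for the negation ~([](~q | q) -> [][](~q | q)):
1. ~([](~q | q) -> [][](~q | q)), u
2. [](~q | q), u
3. ~[][](~q | q), u
4. ~q | q, u
5. q, u
6. ~[](~q | q), v
7. ~q | q, v
8. q, v
9. ~(~q | q), w
10. q, w
11. ~q, w
Accessibility: uRu, uRv, uRw, vRv, vRw, wRw
Branch closes: q and ~q both at w.
All branches of the negation close; one closing branch shown above.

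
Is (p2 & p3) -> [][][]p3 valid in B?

No, not valid

Tableau for the negation ~((p2 & p3) -> [][][]p3):
1. ~((p2 & p3) -> [][][]p3), u
2. p2 & p3, u
3. ~[][][]p3, u
4. p2, u
5. p3, u
6. ~[][]p3, v
7. ~[]p3, w
8. ~p3, x
Accessibility: uRu, uRv, vRu, vRv, vRw, wRv, wRw, wRx, xRw, xRx
The negation has an open branch (countermodel exists).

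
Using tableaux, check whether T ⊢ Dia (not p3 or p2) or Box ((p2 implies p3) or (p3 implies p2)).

Valid in T

Tableau for the negation not (Dia (not p3 or p2) or Box ((p2 implies p3) or (p3 implies p2))):
1. not (Dia (not p3 or p2) or Box ((p2 implies p3) or (p3 implies p2))), w0
2. not Dia (not p3 or p2), w0   [neg-or-rule on 1]
3. not Box ((p2 implies p3) or (p3 implies p2)), w0   [neg-or-rule on 1]
4. not (not p3 or p2), w0   [neg-Dia-rule on 2 via w0Rw0]
5. p3, w0   [neg-or-rule on 4]
6. not p2, w0   [neg-or-rule on 4]
7. not ((p2 implies p3) or (p3 implies p2)), w1   [neg-Box-rule on 3: fresh world w1, w0Rw1]
8. not (p2 implies p3), w1   [neg-or-rule on 7]
9. not (p3 implies p2), w1   [neg-or-rule on 7]
10. p2, w1   [neg-implies-rule on 8]
11. not p3, w1   [neg-implies-rule on 8]
12. p3, w1   [neg-implies-rule on 9]
13. not p2, w1   [neg-implies-rule on 9]
Accessibility: w0Rw0, w0Rw1, w1Rw1
Branch closes: p3 and not p3 both at w1.
Every branch of the negation's tableau closes; the branch above is one of them.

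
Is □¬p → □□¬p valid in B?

Not valid

Tableau for the negation ¬(□¬p → □□¬p):
1. ¬(□¬p → □□¬p), u
2. □¬p, u
3. ¬□□¬p, u
4. ¬p, u
5. ¬□¬p, v
6. ¬p, v
7. p, w
Accessibility: uRu, uRv, vRu, vRv, vRw, wRv, wRw
The negation has an open branch (countermodel exists).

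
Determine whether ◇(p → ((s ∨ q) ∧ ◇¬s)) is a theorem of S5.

No, not valid

Tableau for the negation ¬◇(p → ((s ∨ q) ∧ ◇¬s)):
1. ¬◇(p → ((s ∨ q) ∧ ◇¬s)), w0
2. ¬(p → ((s ∨ q) ∧ ◇¬s)), w0
3. p, w0
4. ¬((s ∨ q) ∧ ◇¬s), w0
5. ¬◇¬s, w0
6. s, w0
Accessibility: w0Rw0
The negation has an open branch (countermodel exists).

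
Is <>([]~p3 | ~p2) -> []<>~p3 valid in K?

Not valid

Tableau for the negation ~(<>([]~p3 | ~p2) -> []<>~p3):
1. ~(<>([]~p3 | ~p2) -> []<>~p3), u
2. <>([]~p3 | ~p2), u   [~->-rule on 1]
3. ~[]<>~p3, u   [~->-rule on 1]
4. []~p3 | ~p2, v   [<>-rule on 2: fresh world v, uRv]
5. ~p2, v   [|-rule on 4 (branches; this branch)]
6. ~<>~p3, w   [~[]-rule on 3: fresh world w, uRw]
Accessibility: uRv, uRw
The negation has an open branch (countermodel exists).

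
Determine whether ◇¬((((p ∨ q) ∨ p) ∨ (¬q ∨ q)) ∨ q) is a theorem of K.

Not valid

Tableau for the negation ¬◇¬((((p ∨ q) ∨ p) ∨ (¬q ∨ q)) ∨ q):
1. ¬◇¬((((p ∨ q) ∨ p) ∨ (¬q ∨ q)) ∨ q), w0
The negation has an open branch (countermodel exists).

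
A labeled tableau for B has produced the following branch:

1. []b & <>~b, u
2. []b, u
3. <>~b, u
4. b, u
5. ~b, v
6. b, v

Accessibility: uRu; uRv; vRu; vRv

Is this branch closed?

Both b and ~b appear at v.

Yes, closed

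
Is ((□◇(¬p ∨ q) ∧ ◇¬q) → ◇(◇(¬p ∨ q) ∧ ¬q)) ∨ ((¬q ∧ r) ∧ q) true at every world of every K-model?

Valid

Tableau for the negation ¬(((□◇(¬p ∨ q) ∧ ◇¬q) → ◇(◇(¬p ∨ q) ∧ ¬q)) ∨ ((¬q ∧ r) ∧ q)):
1. ¬(((□◇(¬p ∨ q) ∧ ◇¬q) → ◇(◇(¬p ∨ q) ∧ ¬q)) ∨ ((¬q ∧ r) ∧ q)), 0
2. ¬((□◇(¬p ∨ q) ∧ ◇¬q) → ◇(◇(¬p ∨ q) ∧ ¬q)), 0
3. ¬((¬q ∧ r) ∧ q), 0
4. □◇(¬p ∨ q) ∧ ◇¬q, 0
5. ¬◇(◇(¬p ∨ q) ∧ ¬q), 0
6. □◇(¬p ∨ q), 0
7. ◇¬q, 0
8. ¬(¬q ∧ r), 0
9. ¬r, 0
10. ¬q, 1
11. ¬(◇(¬p ∨ q) ∧ ¬q), 1
12. ◇(¬p ∨ q), 1
13. ¬◇(¬p ∨ q), 1
14. ¬p ∨ q, 2
15. ¬(¬p ∨ q), 2
16. p, 2
17. ¬q, 2
18. q, 2
Accessibility: 0R1, 1R2
Branch closes: q and ¬q both at 2.
All branches of the negation close; one closing branch shown above.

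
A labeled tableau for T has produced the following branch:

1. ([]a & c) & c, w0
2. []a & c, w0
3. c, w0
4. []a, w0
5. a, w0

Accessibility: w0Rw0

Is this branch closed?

There is no literal clash: for every atom and world, at most one sign appears.

No, open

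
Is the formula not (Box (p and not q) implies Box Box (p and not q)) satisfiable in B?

Satisfiable

1. not (Box (p and not q) implies Box Box (p and not q)), u
2. Box (p and not q), u
3. not Box Box (p and not q), u
4. p and not q, u
5. p, u
6. not q, u
7. not Box (p and not q), v
8. p and not q, v
9. p, v
10. not q, v
11. not (p and not q), w
12. q, w
Accessibility: uRu, uRv, vRu, vRv, vRw, wRv, wRw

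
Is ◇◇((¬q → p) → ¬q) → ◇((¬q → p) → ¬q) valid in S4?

Yes, valid

Tableau for the negation ¬(◇◇((¬q → p) → ¬q) → ◇((¬q → p) → ¬q)):
1. ¬(◇◇((¬q → p) → ¬q) → ◇((¬q → p) → ¬q)), 0
2. ◇◇((¬q → p) → ¬q), 0
3. ¬◇((¬q → p) → ¬q), 0
4. ¬((¬q → p) → ¬q), 0
5. ¬q → p, 0
6. q, 0
7. p, 0
8. ◇((¬q → p) → ¬q), 1
9. ¬((¬q → p) → ¬q), 1
10. ¬q → p, 1
11. q, 1
12. p, 1
13. (¬q → p) → ¬q, 2
14. ¬((¬q → p) → ¬q), 2
15. ¬q → p, 2
16. q, 2
17. ¬(¬q → p), 2
18. ¬q, 2
19. ¬p, 2
Accessibility: 0R0, 0R1, 0R2, 1R1, 1R2, 2R2
Branch closes: q and ¬q both at 2.
Every branch of the negation's tableau closes; the branch above is one of them.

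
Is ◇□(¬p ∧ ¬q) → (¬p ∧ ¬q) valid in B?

Yes, valid

Tableau for the negation ¬(◇□(¬p ∧ ¬q) → (¬p ∧ ¬q)):
1. ¬(◇□(¬p ∧ ¬q) → (¬p ∧ ¬q)), u
2. ◇□(¬p ∧ ¬q), u   [¬→-rule on 1]
3. ¬(¬p ∧ ¬q), u   [¬→-rule on 1]
4. q, u   [¬∧-rule on 3 (branches; this branch)]
5. □(¬p ∧ ¬q), v   [◇-rule on 2: fresh world v, uRv]
6. ¬p ∧ ¬q, u   [□-rule on 5 via vRu]
7. ¬p, u   [∧-rule on 6]
8. ¬q, u   [∧-rule on 6]
Accessibility: uRu, uRv, vRu, vRv
Branch closes: q and ¬q both at u.
Every branch of the negation's tableau closes; the branch above is one of them.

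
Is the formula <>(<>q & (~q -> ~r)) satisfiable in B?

Satisfiable (open branch found)

1. <>(<>q & (~q -> ~r)), w0
2. <>q & (~q -> ~r), w1
3. <>q, w1
4. ~q -> ~r, w1
5. ~r, w1
6. q, w2
Accessibility: w0Rw0, w0Rw1, w1Rw0, w1Rw1, w1Rw2, w2Rw1, w2Rw2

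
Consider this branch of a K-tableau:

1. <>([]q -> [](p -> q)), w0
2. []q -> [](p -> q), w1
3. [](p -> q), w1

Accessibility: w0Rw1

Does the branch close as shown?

There is no literal clash: for every atom and world, at most one sign appears.

No, open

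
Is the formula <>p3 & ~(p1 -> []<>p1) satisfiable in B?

No, unsatisfiable

1. <>p3 & ~(p1 -> []<>p1), 0
2. <>p3, 0   [&-rule on 1]
3. ~(p1 -> []<>p1), 0   [&-rule on 1]
4. p1, 0   [~->-rule on 3]
5. ~[]<>p1, 0   [~->-rule on 3]
6. p3, 1   [<>-rule on 2: fresh world 1, 0R1]
7. ~<>p1, 2   [~[]-rule on 5: fresh world 2, 0R2]
8. ~p1, 0   [~<>-rule on 7 via 2R0]
Accessibility: 0R0, 0R1, 0R2, 1R0, 1R1, 2R0, 2R2
Branch closes: p1 and ~p1 both at 0.
(One branch shown.) All branches close.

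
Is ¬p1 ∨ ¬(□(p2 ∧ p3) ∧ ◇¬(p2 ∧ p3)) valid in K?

Valid in K

Tableau for the negation ¬(¬p1 ∨ ¬(□(p2 ∧ p3) ∧ ◇¬(p2 ∧ p3))):
1. ¬(¬p1 ∨ ¬(□(p2 ∧ p3) ∧ ◇¬(p2 ∧ p3))), 0
2. p1, 0
3. □(p2 ∧ p3) ∧ ◇¬(p2 ∧ p3), 0
4. □(p2 ∧ p3), 0
5. ◇¬(p2 ∧ p3), 0
6. ¬(p2 ∧ p3), 1
7. p2 ∧ p3, 1
8. p2, 1
9. p3, 1
10. ¬p3, 1
Accessibility: 0R1
Branch closes: p3 and ¬p3 both at 1.
All branches of the negation close; one closing branch shown above.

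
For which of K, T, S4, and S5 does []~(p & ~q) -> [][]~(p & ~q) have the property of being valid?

T-tableau for the negation ~([]~(p & ~q) -> [][]~(p & ~q)):
1. ~([]~(p & ~q) -> [][]~(p & ~q)), u
2. []~(p & ~q), u   [~->-rule on 1]
3. ~[][]~(p & ~q), u   [~->-rule on 1]
4. ~(p & ~q), u   [[]-rule on 2 via uRu]
5. q, u   [~&-rule on 4 (branches; this branch)]
6. ~[]~(p & ~q), v   [~[]-rule on 3: fresh world v, uRv]
7. ~(p & ~q), v   [[]-rule on 2 via uRv]
8. q, v   [~&-rule on 7 (branches; this branch)]
9. p & ~q, w   [~[]-rule on 6: fresh world w, vRw]
10. p, w   [&-rule on 9]
11. ~q, w   [&-rule on 9]
Accessibility: uRu, uRv, vRv, vRw, wRw
Complete open branch: countermodel on a T-frame, so not valid in T, nor in K (the same frame is also a K-frame).
S4-tableau for the negation ~([]~(p & ~q) -> [][]~(p & ~q)):
1. ~([]~(p & ~q) -> [][]~(p & ~q)), u
2. []~(p & ~q), u   [~->-rule on 1]
3. ~[][]~(p & ~q), u   [~->-rule on 1]
4. ~(p & ~q), u   [[]-rule on 2 via uRu]
5. q, u   [~&-rule on 4 (branches; this branch)]
6. ~[]~(p & ~q), v   [~[]-rule on 3: fresh world v, uRv]
7. ~(p & ~q), v   [[]-rule on 2 via uRv]
8. q, v   [~&-rule on 7 (branches; this branch)]
9. p & ~q, w   [~[]-rule on 6: fresh world w, vRw]
10. p, w   [&-rule on 9]
11. ~q, w   [&-rule on 9]
12. ~(p & ~q), w   [[]-rule on 2 via uRw]
13. q, w   [~&-rule on 12 (branches; this branch)]
Accessibility: uRu, uRv, uRw, vRv, vRw, wRw
Branch closes: q and ~q both at w.
Every branch closes (one shown): valid in S4, hence also in S5 (every theorem of S4 is a theorem of S5).

S4, S5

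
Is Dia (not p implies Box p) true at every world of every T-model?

Tableau for the negation not Dia (not p implies Box p):
1. not Dia (not p implies Box p), u
2. not (not p implies Box p), u
3. not p, u
4. not Box p, u
5. not p, v
6. not (not p implies Box p), v
7. not Box p, v
8. not p, w
Accessibility: uRu, uRv, vRv, vRw, wRw
The negation has an open branch (countermodel exists).

Not valid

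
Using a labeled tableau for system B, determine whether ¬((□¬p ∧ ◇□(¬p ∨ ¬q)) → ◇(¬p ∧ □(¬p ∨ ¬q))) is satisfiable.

1. ¬((□¬p ∧ ◇□(¬p ∨ ¬q)) → ◇(¬p ∧ □(¬p ∨ ¬q))), w0
2. □¬p ∧ ◇□(¬p ∨ ¬q), w0
3. ¬◇(¬p ∧ □(¬p ∨ ¬q)), w0
4. □¬p, w0
5. ◇□(¬p ∨ ¬q), w0
6. ¬(¬p ∧ □(¬p ∨ ¬q)), w0
7. ¬p, w0
8. ¬□(¬p ∨ ¬q), w0
9. □(¬p ∨ ¬q), w1
10. ¬(¬p ∧ □(¬p ∨ ¬q)), w1
11. ¬p, w1
12. ¬p ∨ ¬q, w0
13. ¬p ∨ ¬q, w1
14. ¬□(¬p ∨ ¬q), w1
15. ¬q, w0
16. ¬q, w1
17. ¬(¬p ∨ ¬q), w2
18. p, w2
19. q, w2
20. ¬(¬p ∧ □(¬p ∨ ¬q)), w2
21. ¬p, w2
Accessibility: w0Rw0, w0Rw1, w0Rw2, w1Rw0, w1Rw1, w2Rw0, w2Rw2
Branch closes: p and ¬p both at w2.
Every branch closes; the branch above is one of them.

Unsatisfiable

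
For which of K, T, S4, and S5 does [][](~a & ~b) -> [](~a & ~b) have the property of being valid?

T, S4, S5

T-tableau for the negation ~([][](~a & ~b) -> [](~a & ~b)):
1. ~([][](~a & ~b) -> [](~a & ~b)), w0
2. [][](~a & ~b), w0
3. ~[](~a & ~b), w0
4. [](~a & ~b), w0
5. ~a & ~b, w0
6. ~a, w0
7. ~b, w0
8. ~(~a & ~b), w1
9. [](~a & ~b), w1
10. ~a & ~b, w1
11. ~a, w1
12. ~b, w1
13. b, w1
Accessibility: w0Rw0, w0Rw1, w1Rw1
Branch closes: b and ~b both at w1.
Every branch closes (one shown): valid in T, hence also in S4, S5 (every theorem of T is a theorem of S4 and S5).
K-tableau for the negation ~([][](~a & ~b) -> [](~a & ~b)):
1. ~([][](~a & ~b) -> [](~a & ~b)), w0
2. [][](~a & ~b), w0
3. ~[](~a & ~b), w0
4. ~(~a & ~b), w1
5. [](~a & ~b), w1
6. b, w1
Accessibility: w0Rw1
Complete open branch: countermodel on a K-frame, so not valid in K.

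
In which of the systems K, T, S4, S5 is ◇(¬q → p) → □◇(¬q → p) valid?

S4-tableau for the negation ¬(◇(¬q → p) → □◇(¬q → p)):
1. ¬(◇(¬q → p) → □◇(¬q → p)), 0
2. ◇(¬q → p), 0
3. ¬□◇(¬q → p), 0
4. ¬q → p, 1
5. p, 1
6. ¬◇(¬q → p), 2
7. ¬(¬q → p), 2
8. ¬q, 2
9. ¬p, 2
Accessibility: 0R0, 0R1, 0R2, 1R1, 2R2
Complete open branch: countermodel on an S4-frame, so not valid in S4, nor in K, T (the same frame is also a K-frame and a T-frame).
S5-tableau for the negation ¬(◇(¬q → p) → □◇(¬q → p)):
1. ¬(◇(¬q → p) → □◇(¬q → p)), 0
2. ◇(¬q → p), 0
3. ¬□◇(¬q → p), 0
4. ¬q → p, 1
5. p, 1
6. ¬◇(¬q → p), 2
7. ¬(¬q → p), 0
8. ¬q, 0
9. ¬p, 0
10. ¬(¬q → p), 1
11. ¬q, 1
12. ¬p, 1
Accessibility: 0R0, 0R1, 0R2, 1R0, 1R1, 1R2, 2R0, 2R1, 2R2
Branch closes: p and ¬p both at 1.
Every branch closes (one shown): valid in S5.

S5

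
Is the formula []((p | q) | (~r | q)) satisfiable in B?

1. []((p | q) | (~r | q)), 0
2. (p | q) | (~r | q), 0
3. ~r | q, 0
4. q, 0
Accessibility: 0R0

Yes, satisfiable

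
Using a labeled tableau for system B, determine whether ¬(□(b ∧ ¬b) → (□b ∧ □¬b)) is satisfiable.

Unsatisfiable (every branch closes)

1. ¬(□(b ∧ ¬b) → (□b ∧ □¬b)), w0
2. □(b ∧ ¬b), w0
3. ¬(□b ∧ □¬b), w0
4. b ∧ ¬b, w0
5. b, w0
6. ¬b, w0
Accessibility: w0Rw0
Branch closes: b and ¬b both at w0.
(One branch shown.) All branches close.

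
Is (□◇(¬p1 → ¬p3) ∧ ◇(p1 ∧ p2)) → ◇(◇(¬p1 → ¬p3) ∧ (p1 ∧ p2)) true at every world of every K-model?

Tableau for the negation ¬((□◇(¬p1 → ¬p3) ∧ ◇(p1 ∧ p2)) → ◇(◇(¬p1 → ¬p3) ∧ (p1 ∧ p2))):
1. ¬((□◇(¬p1 → ¬p3) ∧ ◇(p1 ∧ p2)) → ◇(◇(¬p1 → ¬p3) ∧ (p1 ∧ p2))), u
2. □◇(¬p1 → ¬p3) ∧ ◇(p1 ∧ p2), u
3. ¬◇(◇(¬p1 → ¬p3) ∧ (p1 ∧ p2)), u
4. □◇(¬p1 → ¬p3), u
5. ◇(p1 ∧ p2), u
6. p1 ∧ p2, v
7. p1, v
8. p2, v
9. ¬(◇(¬p1 → ¬p3) ∧ (p1 ∧ p2)), v
10. ◇(¬p1 → ¬p3), v
11. ¬◇(¬p1 → ¬p3), v
12. ¬p1 → ¬p3, w
13. ¬(¬p1 → ¬p3), w
14. ¬p1, w
15. p3, w
16. ¬p3, w
Accessibility: uRv, vRw
Branch closes: p3 and ¬p3 both at w.
Every branch of the negation's tableau closes; the branch above is one of them.

Yes, valid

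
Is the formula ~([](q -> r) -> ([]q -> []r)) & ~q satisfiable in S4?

No, unsatisfiable

1. ~([](q -> r) -> ([]q -> []r)) & ~q, 0
2. ~([](q -> r) -> ([]q -> []r)), 0
3. ~q, 0
4. [](q -> r), 0
5. ~([]q -> []r), 0
6. []q, 0
7. ~[]r, 0
8. q -> r, 0
9. q, 0
Accessibility: 0R0
Branch closes: q and ~q both at 0.
All branches of the tableau close; one closing branch shown above.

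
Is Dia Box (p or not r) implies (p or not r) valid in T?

Invalid (countermodel exists)

Tableau for the negation not (Dia Box (p or not r) implies (p or not r)):
1. not (Dia Box (p or not r) implies (p or not r)), w0
2. Dia Box (p or not r), w0
3. not (p or not r), w0
4. not p, w0
5. r, w0
6. Box (p or not r), w1
7. p or not r, w1
8. not r, w1
Accessibility: w0Rw0, w0Rw1, w1Rw1
The negation has an open branch (countermodel exists).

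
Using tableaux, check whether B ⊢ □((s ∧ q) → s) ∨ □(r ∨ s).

Tableau for the negation ¬(□((s ∧ q) → s) ∨ □(r ∨ s)):
1. ¬(□((s ∧ q) → s) ∨ □(r ∨ s)), u
2. ¬□((s ∧ q) → s), u   [¬∨-rule on 1]
3. ¬□(r ∨ s), u   [¬∨-rule on 1]
4. ¬((s ∧ q) → s), v   [¬□-rule on 2: fresh world v, uRv]
5. s ∧ q, v   [¬→-rule on 4]
6. ¬s, v   [¬→-rule on 4]
7. s, v   [∧-rule on 5]
8. q, v   [∧-rule on 5]
Accessibility: uRu, uRv, vRu, vRv
Branch closes: s and ¬s both at v.
All branches of the negation close; one closing branch shown above.

Yes, valid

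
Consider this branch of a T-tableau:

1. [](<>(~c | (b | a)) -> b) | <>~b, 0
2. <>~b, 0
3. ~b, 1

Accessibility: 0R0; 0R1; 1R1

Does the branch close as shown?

Not closed

There is no literal clash: for every atom and world, at most one sign appears.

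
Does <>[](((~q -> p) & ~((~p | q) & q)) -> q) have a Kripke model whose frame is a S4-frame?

Satisfiable

1. <>[](((~q -> p) & ~((~p | q) & q)) -> q), 0
2. [](((~q -> p) & ~((~p | q) & q)) -> q), 1   [<>-rule on 1: fresh world 1, 0R1]
3. ((~q -> p) & ~((~p | q) & q)) -> q, 1   [[]-rule on 2 via 1R1]
4. q, 1   [->-rule on 3 (branches; this branch)]
Accessibility: 0R0, 0R1, 1R1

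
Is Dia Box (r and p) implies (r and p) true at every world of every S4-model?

Tableau for the negation not (Dia Box (r and p) implies (r and p)):
1. not (Dia Box (r and p) implies (r and p)), 0
2. Dia Box (r and p), 0
3. not (r and p), 0
4. not p, 0
5. Box (r and p), 1
6. r and p, 1
7. r, 1
8. p, 1
Accessibility: 0R0, 0R1, 1R1
The negation has an open branch (countermodel exists).

No, not valid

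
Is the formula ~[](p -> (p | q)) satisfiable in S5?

Unsatisfiable (every branch closes)

1. ~[](p -> (p | q)), 0
2. ~(p -> (p | q)), 1
3. p, 1
4. ~(p | q), 1
5. ~p, 1
6. ~q, 1
Accessibility: 0R0, 0R1, 1R0, 1R1
Branch closes: p and ~p both at 1.
Every branch closes; the branch above is one of them.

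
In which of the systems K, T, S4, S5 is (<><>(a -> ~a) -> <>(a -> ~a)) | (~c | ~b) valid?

S4, S5

T-tableau for the negation ~((<><>(a -> ~a) -> <>(a -> ~a)) | (~c | ~b)):
1. ~((<><>(a -> ~a) -> <>(a -> ~a)) | (~c | ~b)), 0
2. ~(<><>(a -> ~a) -> <>(a -> ~a)), 0
3. ~(~c | ~b), 0
4. <><>(a -> ~a), 0
5. ~<>(a -> ~a), 0
6. c, 0
7. b, 0
8. ~(a -> ~a), 0
9. a, 0
10. <>(a -> ~a), 1
11. ~(a -> ~a), 1
12. a, 1
13. a -> ~a, 2
14. ~a, 2
Accessibility: 0R0, 0R1, 1R1, 1R2, 2R2
Complete open branch: countermodel on a T-frame, so not valid in T, nor in K (the same frame is also a K-frame).
S4-tableau for the negation ~((<><>(a -> ~a) -> <>(a -> ~a)) | (~c | ~b)):
1. ~((<><>(a -> ~a) -> <>(a -> ~a)) | (~c | ~b)), 0
2. ~(<><>(a -> ~a) -> <>(a -> ~a)), 0
3. ~(~c | ~b), 0
4. <><>(a -> ~a), 0
5. ~<>(a -> ~a), 0
6. c, 0
7. b, 0
8. ~(a -> ~a), 0
9. a, 0
10. <>(a -> ~a), 1
11. ~(a -> ~a), 1
12. a, 1
13. a -> ~a, 2
14. ~(a -> ~a), 2
15. a, 2
16. ~a, 2
Accessibility: 0R0, 0R1, 0R2, 1R1, 1R2, 2R2
Branch closes: a and ~a both at 2.
Every branch closes (one shown): valid in S4, hence also in S5 (every theorem of S4 is a theorem of S5).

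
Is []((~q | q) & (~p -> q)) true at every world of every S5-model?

Invalid (countermodel exists)

Tableau for the negation ~[]((~q | q) & (~p -> q)):
1. ~[]((~q | q) & (~p -> q)), w0
2. ~((~q | q) & (~p -> q)), w1   [~[]-rule on 1: fresh world w1, w0Rw1]
3. ~(~p -> q), w1   [~&-rule on 2 (branches; this branch)]
4. ~p, w1   [~->-rule on 3]
5. ~q, w1   [~->-rule on 3]
Accessibility: w0Rw0, w0Rw1, w1Rw0, w1Rw1
The negation has an open branch (countermodel exists).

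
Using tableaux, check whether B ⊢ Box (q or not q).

Valid in B

Tableau for the negation not Box (q or not q):
1. not Box (q or not q), 0
2. not (q or not q), 1   [neg-Box-rule on 1: fresh world 1, 0R1]
3. not q, 1   [neg-or-rule on 2]
4. q, 1   [neg-or-rule on 2]
Accessibility: 0R0, 0R1, 1R0, 1R1
Branch closes: q and not q both at 1.
All branches of the negation close; one closing branch shown above.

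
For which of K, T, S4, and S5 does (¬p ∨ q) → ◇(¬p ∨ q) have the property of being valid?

K-tableau for the negation ¬((¬p ∨ q) → ◇(¬p ∨ q)):
1. ¬((¬p ∨ q) → ◇(¬p ∨ q)), 0
2. ¬p ∨ q, 0
3. ¬◇(¬p ∨ q), 0
4. q, 0
Complete open branch: countermodel on a K-frame, so not valid in K.
T-tableau for the negation ¬((¬p ∨ q) → ◇(¬p ∨ q)):
1. ¬((¬p ∨ q) → ◇(¬p ∨ q)), 0
2. ¬p ∨ q, 0
3. ¬◇(¬p ∨ q), 0
4. ¬(¬p ∨ q), 0
5. p, 0
6. ¬q, 0
7. q, 0
Accessibility: 0R0
Branch closes: q and ¬q both at 0.
Every branch closes (one shown): valid in T, hence also in S4, S5 (every theorem of T is a theorem of S4 and S5).

T, S4, S5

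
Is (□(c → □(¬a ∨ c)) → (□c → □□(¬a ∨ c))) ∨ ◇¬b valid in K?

Valid in K

Tableau for the negation ¬((□(c → □(¬a ∨ c)) → (□c → □□(¬a ∨ c))) ∨ ◇¬b):
1. ¬((□(c → □(¬a ∨ c)) → (□c → □□(¬a ∨ c))) ∨ ◇¬b), u
2. ¬(□(c → □(¬a ∨ c)) → (□c → □□(¬a ∨ c))), u
3. ¬◇¬b, u
4. □(c → □(¬a ∨ c)), u
5. ¬(□c → □□(¬a ∨ c)), u
6. □c, u
7. ¬□□(¬a ∨ c), u
8. ¬□(¬a ∨ c), v
9. b, v
10. c → □(¬a ∨ c), v
11. c, v
12. □(¬a ∨ c), v
13. ¬(¬a ∨ c), w
14. a, w
15. ¬c, w
16. ¬a ∨ c, w
17. c, w
Accessibility: uRv, vRw
Branch closes: c and ¬c both at w.
Every branch of the negation's tableau closes; the branch above is one of them.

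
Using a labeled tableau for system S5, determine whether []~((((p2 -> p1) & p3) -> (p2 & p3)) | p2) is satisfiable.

1. []~((((p2 -> p1) & p3) -> (p2 & p3)) | p2), u
2. ~((((p2 -> p1) & p3) -> (p2 & p3)) | p2), u
3. ~(((p2 -> p1) & p3) -> (p2 & p3)), u
4. ~p2, u
5. (p2 -> p1) & p3, u
6. ~(p2 & p3), u
7. p2 -> p1, u
8. p3, u
9. p1, u
Accessibility: uRu

Satisfiable (open branch found)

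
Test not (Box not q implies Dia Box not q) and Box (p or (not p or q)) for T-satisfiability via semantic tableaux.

Unsatisfiable (every branch closes)

1. not (Box not q implies Dia Box not q) and Box (p or (not p or q)), 0
2. not (Box not q implies Dia Box not q), 0   [and-rule on 1]
3. Box (p or (not p or q)), 0   [and-rule on 1]
4. Box not q, 0   [neg-implies-rule on 2]
5. not Dia Box not q, 0   [neg-implies-rule on 2]
6. p or (not p or q), 0   [Box-rule on 3 via 0R0]
7. not q, 0   [Box-rule on 4 via 0R0]
8. not Box not q, 0   [neg-Dia-rule on 5 via 0R0]
9. not p or q, 0   [or-rule on 6 (branches; this branch)]
10. not p, 0   [or-rule on 9 (branches; this branch)]
11. q, 1   [neg-Box-rule on 8: fresh world 1, 0R1]
12. p or (not p or q), 1   [Box-rule on 3 via 0R1]
13. not q, 1   [Box-rule on 4 via 0R1]
Accessibility: 0R0, 0R1, 1R1
Branch closes: q and not q both at 1.
Every branch closes; the branch above is one of them.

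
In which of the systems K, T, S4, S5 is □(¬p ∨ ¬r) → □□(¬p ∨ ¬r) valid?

S4-tableau for the negation ¬(□(¬p ∨ ¬r) → □□(¬p ∨ ¬r)):
1. ¬(□(¬p ∨ ¬r) → □□(¬p ∨ ¬r)), u
2. □(¬p ∨ ¬r), u
3. ¬□□(¬p ∨ ¬r), u
4. ¬p ∨ ¬r, u
5. ¬r, u
6. ¬□(¬p ∨ ¬r), v
7. ¬p ∨ ¬r, v
8. ¬r, v
9. ¬(¬p ∨ ¬r), w
10. p, w
11. r, w
12. ¬p ∨ ¬r, w
13. ¬r, w
Accessibility: uRu, uRv, uRw, vRv, vRw, wRw
Branch closes: r and ¬r both at w.
Every branch closes (one shown): valid in S4, hence also in S5 (every theorem of S4 is a theorem of S5).
T-tableau for the negation ¬(□(¬p ∨ ¬r) → □□(¬p ∨ ¬r)):
1. ¬(□(¬p ∨ ¬r) → □□(¬p ∨ ¬r)), u
2. □(¬p ∨ ¬r), u
3. ¬□□(¬p ∨ ¬r), u
4. ¬p ∨ ¬r, u
5. ¬r, u
6. ¬□(¬p ∨ ¬r), v
7. ¬p ∨ ¬r, v
8. ¬r, v
9. ¬(¬p ∨ ¬r), w
10. p, w
11. r, w
Accessibility: uRu, uRv, vRv, vRw, wRw
Complete open branch: countermodel on a T-frame, so not valid in T, nor in K (the same frame is also a K-frame).

S4, S5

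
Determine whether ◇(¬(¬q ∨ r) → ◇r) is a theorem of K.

Invalid (countermodel exists)

Tableau for the negation ¬◇(¬(¬q ∨ r) → ◇r):
1. ¬◇(¬(¬q ∨ r) → ◇r), u
The negation has an open branch (countermodel exists).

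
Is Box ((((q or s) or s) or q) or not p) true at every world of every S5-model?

Tableau for the negation not Box ((((q or s) or s) or q) or not p):
1. not Box ((((q or s) or s) or q) or not p), u
2. not ((((q or s) or s) or q) or not p), v
3. not (((q or s) or s) or q), v
4. p, v
5. not ((q or s) or s), v
6. not q, v
7. not (q or s), v
8. not s, v
Accessibility: uRu, uRv, vRu, vRv
The negation has an open branch (countermodel exists).

No, not valid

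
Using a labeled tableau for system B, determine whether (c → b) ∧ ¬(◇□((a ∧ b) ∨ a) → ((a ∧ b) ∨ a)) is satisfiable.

No, unsatisfiable

1. (c → b) ∧ ¬(◇□((a ∧ b) ∨ a) → ((a ∧ b) ∨ a)), 0
2. c → b, 0
3. ¬(◇□((a ∧ b) ∨ a) → ((a ∧ b) ∨ a)), 0
4. ◇□((a ∧ b) ∨ a), 0
5. ¬((a ∧ b) ∨ a), 0
6. ¬(a ∧ b), 0
7. ¬a, 0
8. b, 0
9. □((a ∧ b) ∨ a), 1
10. (a ∧ b) ∨ a, 0
11. (a ∧ b) ∨ a, 1
12. a ∧ b, 0
13. a, 0
Accessibility: 0R0, 0R1, 1R0, 1R1
Branch closes: a and ¬a both at 0.
All branches of the tableau close; one closing branch shown above.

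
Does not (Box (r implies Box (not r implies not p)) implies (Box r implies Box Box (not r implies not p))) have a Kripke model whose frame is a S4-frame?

1. not (Box (r implies Box (not r implies not p)) implies (Box r implies Box Box (not r implies not p))), w0
2. Box (r implies Box (not r implies not p)), w0
3. not (Box r implies Box Box (not r implies not p)), w0
4. Box r, w0
5. not Box Box (not r implies not p), w0
6. r implies Box (not r implies not p), w0
7. r, w0
8. Box (not r implies not p), w0
9. not r implies not p, w0
10. not p, w0
11. not Box (not r implies not p), w1
12. r implies Box (not r implies not p), w1
13. r, w1
14. not r implies not p, w1
15. Box (not r implies not p), w1
16. not p, w1
17. not (not r implies not p), w2
18. not r, w2
19. p, w2
20. r implies Box (not r implies not p), w2
21. r, w2
Accessibility: w0Rw0, w0Rw1, w0Rw2, w1Rw1, w1Rw2, w2Rw2
Branch closes: r and not r both at w2.
(One branch shown.) All branches close.

No, unsatisfiable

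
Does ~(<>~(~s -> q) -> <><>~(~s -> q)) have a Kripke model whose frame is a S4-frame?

Unsatisfiable (every branch closes)

1. ~(<>~(~s -> q) -> <><>~(~s -> q)), w0
2. <>~(~s -> q), w0
3. ~<><>~(~s -> q), w0
4. ~<>~(~s -> q), w0
5. ~s -> q, w0
6. q, w0
7. ~(~s -> q), w1
8. ~s, w1
9. ~q, w1
10. ~<>~(~s -> q), w1
11. ~s -> q, w1
12. q, w1
Accessibility: w0Rw0, w0Rw1, w1Rw1
Branch closes: q and ~q both at w1.
Every branch closes; the branch above is one of them.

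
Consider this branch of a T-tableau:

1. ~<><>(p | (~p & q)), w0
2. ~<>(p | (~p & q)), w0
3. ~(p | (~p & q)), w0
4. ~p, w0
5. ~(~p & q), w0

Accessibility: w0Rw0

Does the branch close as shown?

No atom appears with both signs at the same world.

Not closed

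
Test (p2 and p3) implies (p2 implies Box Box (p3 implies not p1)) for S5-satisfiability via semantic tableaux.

1. (p2 and p3) implies (p2 implies Box Box (p3 implies not p1)), 0
2. p2 implies Box Box (p3 implies not p1), 0   [implies-rule on 1 (branches; this branch)]
3. Box Box (p3 implies not p1), 0   [implies-rule on 2 (branches; this branch)]
4. Box (p3 implies not p1), 0   [Box-rule on 3 via 0R0]
5. p3 implies not p1, 0   [Box-rule on 4 via 0R0]
6. not p1, 0   [implies-rule on 5 (branches; this branch)]
Accessibility: 0R0

Satisfiable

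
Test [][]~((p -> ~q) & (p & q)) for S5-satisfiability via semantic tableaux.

Satisfiable (open branch found)

1. [][]~((p -> ~q) & (p & q)), w0
2. []~((p -> ~q) & (p & q)), w0
3. ~((p -> ~q) & (p & q)), w0
4. ~(p & q), w0
5. ~q, w0
Accessibility: w0Rw0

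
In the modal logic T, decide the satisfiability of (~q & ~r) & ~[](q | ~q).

1. (~q & ~r) & ~[](q | ~q), 0
2. ~q & ~r, 0   [&-rule on 1]
3. ~[](q | ~q), 0   [&-rule on 1]
4. ~q, 0   [&-rule on 2]
5. ~r, 0   [&-rule on 2]
6. ~(q | ~q), 1   [~[]-rule on 3: fresh world 1, 0R1]
7. ~q, 1   [~|-rule on 6]
8. q, 1   [~|-rule on 6]
Accessibility: 0R0, 0R1, 1R1
Branch closes: q and ~q both at 1.
Every branch closes; the branch above is one of them.

Unsatisfiable (every branch closes)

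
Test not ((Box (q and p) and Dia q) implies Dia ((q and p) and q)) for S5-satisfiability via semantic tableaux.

Unsatisfiable (every branch closes)

1. not ((Box (q and p) and Dia q) implies Dia ((q and p) and q)), w0
2. Box (q and p) and Dia q, w0   [neg-implies-rule on 1]
3. not Dia ((q and p) and q), w0   [neg-implies-rule on 1]
4. Box (q and p), w0   [and-rule on 2]
5. Dia q, w0   [and-rule on 2]
6. not ((q and p) and q), w0   [neg-Dia-rule on 3 via w0Rw0]
7. q and p, w0   [Box-rule on 4 via w0Rw0]
8. q, w0   [and-rule on 7]
9. p, w0   [and-rule on 7]
10. not (q and p), w0   [neg-and-rule on 6 (branches; this branch)]
11. not p, w0   [neg-and-rule on 10 (branches; this branch)]
Accessibility: w0Rw0
Branch closes: p and not p both at w0.
(One branch shown.) All branches close.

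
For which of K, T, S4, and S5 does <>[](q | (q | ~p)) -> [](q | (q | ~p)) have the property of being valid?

S5-tableau for the negation ~(<>[](q | (q | ~p)) -> [](q | (q | ~p))):
1. ~(<>[](q | (q | ~p)) -> [](q | (q | ~p))), u
2. <>[](q | (q | ~p)), u
3. ~[](q | (q | ~p)), u
4. [](q | (q | ~p)), v
5. q | (q | ~p), u
6. q | (q | ~p), v
7. q | ~p, u
8. q | ~p, v
9. ~p, u
10. ~p, v
11. ~(q | (q | ~p)), w
12. ~q, w
13. ~(q | ~p), w
14. p, w
15. q | (q | ~p), w
16. q | ~p, w
17. ~p, w
Accessibility: uRu, uRv, uRw, vRu, vRv, vRw, wRu, wRv, wRw
Branch closes: p and ~p both at w.
Every branch closes (one shown): valid in S5.
S4-tableau for the negation ~(<>[](q | (q | ~p)) -> [](q | (q | ~p))):
1. ~(<>[](q | (q | ~p)) -> [](q | (q | ~p))), u
2. <>[](q | (q | ~p)), u
3. ~[](q | (q | ~p)), u
4. [](q | (q | ~p)), v
5. q | (q | ~p), v
6. q | ~p, v
7. ~p, v
8. ~(q | (q | ~p)), w
9. ~q, w
10. ~(q | ~p), w
11. p, w
Accessibility: uRu, uRv, uRw, vRv, wRw
Complete open branch: countermodel on an S4-frame, so not valid in S4, nor in K, T (the same frame is also a K-frame and a T-frame).

S5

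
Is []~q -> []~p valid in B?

Not valid

Tableau for the negation ~([]~q -> []~p):
1. ~([]~q -> []~p), u
2. []~q, u   [~->-rule on 1]
3. ~[]~p, u   [~->-rule on 1]
4. ~q, u   [[]-rule on 2 via uRu]
5. p, v   [~[]-rule on 3: fresh world v, uRv]
6. ~q, v   [[]-rule on 2 via uRv]
Accessibility: uRu, uRv, vRu, vRv
The negation has an open branch (countermodel exists).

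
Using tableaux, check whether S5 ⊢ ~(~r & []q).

Tableau for the negation ~r & []q:
1. ~r & []q, u
2. ~r, u   [&-rule on 1]
3. []q, u   [&-rule on 1]
4. q, u   [[]-rule on 3 via uRu]
Accessibility: uRu
The negation has an open branch (countermodel exists).

Invalid (countermodel exists)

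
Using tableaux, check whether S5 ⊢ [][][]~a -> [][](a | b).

Not valid

Tableau for the negation ~([][][]~a -> [][](a | b)):
1. ~([][][]~a -> [][](a | b)), 0
2. [][][]~a, 0
3. ~[][](a | b), 0
4. [][]~a, 0
5. []~a, 0
6. ~a, 0
7. ~[](a | b), 1
8. [][]~a, 1
9. []~a, 1
10. ~a, 1
11. ~(a | b), 2
12. ~a, 2
13. ~b, 2
14. [][]~a, 2
15. []~a, 2
Accessibility: 0R0, 0R1, 0R2, 1R0, 1R1, 1R2, 2R0, 2R1, 2R2
The negation has an open branch (countermodel exists).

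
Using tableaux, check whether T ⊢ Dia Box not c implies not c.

Not valid

Tableau for the negation not (Dia Box not c implies not c):
1. not (Dia Box not c implies not c), u
2. Dia Box not c, u
3. c, u
4. Box not c, v
5. not c, v
Accessibility: uRu, uRv, vRv
The negation has an open branch (countermodel exists).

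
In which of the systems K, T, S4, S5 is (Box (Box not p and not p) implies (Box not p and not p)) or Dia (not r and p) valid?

T-tableau for the negation not ((Box (Box not p and not p) implies (Box not p and not p)) or Dia (not r and p)):
1. not ((Box (Box not p and not p) implies (Box not p and not p)) or Dia (not r and p)), u
2. not (Box (Box not p and not p) implies (Box not p and not p)), u
3. not Dia (not r and p), u
4. Box (Box not p and not p), u
5. not (Box not p and not p), u
6. not (not r and p), u
7. Box not p and not p, u
8. Box not p, u
9. not p, u
10. not Box not p, u
11. p, v
12. not (not r and p), v
13. Box not p and not p, v
14. Box not p, v
15. not p, v
Accessibility: uRu, uRv, vRv
Branch closes: p and not p both at v.
Every branch closes (one shown): valid in T, hence also in S4, S5 (every theorem of T is a theorem of S4 and S5).
K-tableau for the negation not ((Box (Box not p and not p) implies (Box not p and not p)) or Dia (not r and p)):
1. not ((Box (Box not p and not p) implies (Box not p and not p)) or Dia (not r and p)), u
2. not (Box (Box not p and not p) implies (Box not p and not p)), u
3. not Dia (not r and p), u
4. Box (Box not p and not p), u
5. not (Box not p and not p), u
6. p, u
Complete open branch: countermodel on a K-frame, so not valid in K.

T, S4, S5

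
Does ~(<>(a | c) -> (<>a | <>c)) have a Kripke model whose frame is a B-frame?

1. ~(<>(a | c) -> (<>a | <>c)), u
2. <>(a | c), u
3. ~(<>a | <>c), u
4. ~<>a, u
5. ~<>c, u
6. ~a, u
7. ~c, u
8. a | c, v
9. ~a, v
10. ~c, v
11. c, v
Accessibility: uRu, uRv, vRu, vRv
Branch closes: c and ~c both at v.
(One branch shown.) All branches close.

Unsatisfiable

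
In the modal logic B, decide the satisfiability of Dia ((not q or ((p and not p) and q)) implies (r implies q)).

1. Dia ((not q or ((p and not p) and q)) implies (r implies q)), w0
2. (not q or ((p and not p) and q)) implies (r implies q), w1   [Dia-rule on 1: fresh world w1, w0Rw1]
3. r implies q, w1   [implies-rule on 2 (branches; this branch)]
4. q, w1   [implies-rule on 3 (branches; this branch)]
Accessibility: w0Rw0, w0Rw1, w1Rw0, w1Rw1

Yes, satisfiable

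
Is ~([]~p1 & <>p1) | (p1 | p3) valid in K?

Tableau for the negation ~(~([]~p1 & <>p1) | (p1 | p3)):
1. ~(~([]~p1 & <>p1) | (p1 | p3)), w0
2. []~p1 & <>p1, w0
3. ~(p1 | p3), w0
4. []~p1, w0
5. <>p1, w0
6. ~p1, w0
7. ~p3, w0
8. p1, w1
9. ~p1, w1
Accessibility: w0Rw1
Branch closes: p1 and ~p1 both at w1.
All branches of the negation close; one closing branch shown above.

Yes, valid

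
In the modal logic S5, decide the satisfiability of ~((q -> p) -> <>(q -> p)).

1. ~((q -> p) -> <>(q -> p)), u
2. q -> p, u
3. ~<>(q -> p), u
4. ~(q -> p), u
5. q, u
6. ~p, u
7. p, u
Accessibility: uRu
Branch closes: p and ~p both at u.
Every branch closes; the branch above is one of them.

Unsatisfiable (every branch closes)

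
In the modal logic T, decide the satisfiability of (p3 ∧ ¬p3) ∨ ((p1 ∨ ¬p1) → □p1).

1. (p3 ∧ ¬p3) ∨ ((p1 ∨ ¬p1) → □p1), 0
2. (p1 ∨ ¬p1) → □p1, 0
3. □p1, 0
4. p1, 0
Accessibility: 0R0

Yes, satisfiable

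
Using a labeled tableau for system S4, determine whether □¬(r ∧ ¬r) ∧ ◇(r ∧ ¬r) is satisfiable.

Unsatisfiable

1. □¬(r ∧ ¬r) ∧ ◇(r ∧ ¬r), 0
2. □¬(r ∧ ¬r), 0   [∧-rule on 1]
3. ◇(r ∧ ¬r), 0   [∧-rule on 1]
4. ¬(r ∧ ¬r), 0   [□-rule on 2 via 0R0]
5. r, 0   [¬∧-rule on 4 (branches; this branch)]
6. r ∧ ¬r, 1   [◇-rule on 3: fresh world 1, 0R1]
7. r, 1   [∧-rule on 6]
8. ¬r, 1   [∧-rule on 6]
Accessibility: 0R0, 0R1, 1R1
Branch closes: r and ¬r both at 1.
(One branch shown.) All branches close.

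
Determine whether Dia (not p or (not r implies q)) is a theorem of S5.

Tableau for the negation not Dia (not p or (not r implies q)):
1. not Dia (not p or (not r implies q)), u
2. not (not p or (not r implies q)), u
3. p, u
4. not (not r implies q), u
5. not r, u
6. not q, u
Accessibility: uRu
The negation has an open branch (countermodel exists).

Not valid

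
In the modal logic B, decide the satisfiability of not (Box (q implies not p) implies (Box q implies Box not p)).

No, unsatisfiable

1. not (Box (q implies not p) implies (Box q implies Box not p)), 0
2. Box (q implies not p), 0   [neg-implies-rule on 1]
3. not (Box q implies Box not p), 0   [neg-implies-rule on 1]
4. Box q, 0   [neg-implies-rule on 3]
5. not Box not p, 0   [neg-implies-rule on 3]
6. q implies not p, 0   [Box-rule on 2 via 0R0]
7. q, 0   [Box-rule on 4 via 0R0]
8. not p, 0   [implies-rule on 6 (branches; this branch)]
9. p, 1   [neg-Box-rule on 5: fresh world 1, 0R1]
10. q implies not p, 1   [Box-rule on 2 via 0R1]
11. q, 1   [Box-rule on 4 via 0R1]
12. not p, 1   [implies-rule on 10 (branches; this branch)]
Accessibility: 0R0, 0R1, 1R0, 1R1
Branch closes: p and not p both at 1.
Every branch closes; the branch above is one of them.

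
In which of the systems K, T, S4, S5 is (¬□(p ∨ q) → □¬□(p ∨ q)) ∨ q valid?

S4-tableau for the negation ¬((¬□(p ∨ q) → □¬□(p ∨ q)) ∨ q):
1. ¬((¬□(p ∨ q) → □¬□(p ∨ q)) ∨ q), w0
2. ¬(¬□(p ∨ q) → □¬□(p ∨ q)), w0
3. ¬q, w0
4. ¬□(p ∨ q), w0
5. ¬□¬□(p ∨ q), w0
6. ¬(p ∨ q), w1
7. ¬p, w1
8. ¬q, w1
9. □(p ∨ q), w2
10. p ∨ q, w2
11. q, w2
Accessibility: w0Rw0, w0Rw1, w0Rw2, w1Rw1, w2Rw2
Complete open branch: countermodel on an S4-frame, so not valid in S4, nor in K, T (the same frame is also a K-frame and a T-frame).
S5-tableau for the negation ¬((¬□(p ∨ q) → □¬□(p ∨ q)) ∨ q):
1. ¬((¬□(p ∨ q) → □¬□(p ∨ q)) ∨ q), w0
2. ¬(¬□(p ∨ q) → □¬□(p ∨ q)), w0
3. ¬q, w0
4. ¬□(p ∨ q), w0
5. ¬□¬□(p ∨ q), w0
6. ¬(p ∨ q), w1
7. ¬p, w1
8. ¬q, w1
9. □(p ∨ q), w2
10. p ∨ q, w0
11. p ∨ q, w1
12. p ∨ q, w2
13. p, w0
14. q, w1
Accessibility: w0Rw0, w0Rw1, w0Rw2, w1Rw0, w1Rw1, w1Rw2, w2Rw0, w2Rw1, w2Rw2
Branch closes: q and ¬q both at w1.
Every branch closes (one shown): valid in S5.

S5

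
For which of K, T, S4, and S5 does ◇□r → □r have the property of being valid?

S5-tableau for the negation ¬(◇□r → □r):
1. ¬(◇□r → □r), u
2. ◇□r, u
3. ¬□r, u
4. □r, v
5. r, u
6. r, v
7. ¬r, w
8. r, w
Accessibility: uRu, uRv, uRw, vRu, vRv, vRw, wRu, wRv, wRw
Branch closes: r and ¬r both at w.
Every branch closes (one shown): valid in S5.
S4-tableau for the negation ¬(◇□r → □r):
1. ¬(◇□r → □r), u
2. ◇□r, u
3. ¬□r, u
4. □r, v
5. r, v
6. ¬r, w
Accessibility: uRu, uRv, uRw, vRv, wRw
Complete open branch: countermodel on an S4-frame, so not valid in S4, nor in K, T (the same frame is also a K-frame and a T-frame).

S5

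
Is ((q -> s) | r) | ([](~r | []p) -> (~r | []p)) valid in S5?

Tableau for the negation ~(((q -> s) | r) | ([](~r | []p) -> (~r | []p))):
1. ~(((q -> s) | r) | ([](~r | []p) -> (~r | []p))), w0
2. ~((q -> s) | r), w0   [~|-rule on 1]
3. ~([](~r | []p) -> (~r | []p)), w0   [~|-rule on 1]
4. ~(q -> s), w0   [~|-rule on 2]
5. ~r, w0   [~|-rule on 2]
6. [](~r | []p), w0   [~->-rule on 3]
7. ~(~r | []p), w0   [~->-rule on 3]
8. q, w0   [~->-rule on 4]
9. ~s, w0   [~->-rule on 4]
10. r, w0   [~|-rule on 7]
11. ~[]p, w0   [~|-rule on 7]
Accessibility: w0Rw0
Branch closes: r and ~r both at w0.
All branches of the negation close; one closing branch shown above.

Yes, valid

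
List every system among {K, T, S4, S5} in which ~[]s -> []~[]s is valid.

S4-tableau for the negation ~(~[]s -> []~[]s):
1. ~(~[]s -> []~[]s), u
2. ~[]s, u
3. ~[]~[]s, u
4. ~s, v
5. []s, w
6. s, w
Accessibility: uRu, uRv, uRw, vRv, wRw
Complete open branch: countermodel on an S4-frame, so not valid in S4, nor in K, T (the same frame is also a K-frame and a T-frame).
S5-tableau for the negation ~(~[]s -> []~[]s):
1. ~(~[]s -> []~[]s), u
2. ~[]s, u
3. ~[]~[]s, u
4. ~s, v
5. []s, w
6. s, u
7. s, v
Accessibility: uRu, uRv, uRw, vRu, vRv, vRw, wRu, wRv, wRw
Branch closes: s and ~s both at v.
Every branch closes (one shown): valid in S5.

S5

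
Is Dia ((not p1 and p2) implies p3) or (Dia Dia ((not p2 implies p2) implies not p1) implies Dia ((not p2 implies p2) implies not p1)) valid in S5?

Tableau for the negation not (Dia ((not p1 and p2) implies p3) or (Dia Dia ((not p2 implies p2) implies not p1) implies Dia ((not p2 implies p2) implies not p1))):
1. not (Dia ((not p1 and p2) implies p3) or (Dia Dia ((not p2 implies p2) implies not p1) implies Dia ((not p2 implies p2) implies not p1))), 0
2. not Dia ((not p1 and p2) implies p3), 0
3. not (Dia Dia ((not p2 implies p2) implies not p1) implies Dia ((not p2 implies p2) implies not p1)), 0
4. Dia Dia ((not p2 implies p2) implies not p1), 0
5. not Dia ((not p2 implies p2) implies not p1), 0
6. not ((not p1 and p2) implies p3), 0
7. not p1 and p2, 0
8. not p3, 0
9. not p1, 0
10. p2, 0
11. not ((not p2 implies p2) implies not p1), 0
12. not p2 implies p2, 0
13. p1, 0
Accessibility: 0R0
Branch closes: p1 and not p1 both at 0.
All branches of the negation close; one closing branch shown above.

Valid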